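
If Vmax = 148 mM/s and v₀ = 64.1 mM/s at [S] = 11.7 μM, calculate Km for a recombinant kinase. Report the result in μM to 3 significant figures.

15.3 μM

From v = Vmax[S]/(Km+[S]), Km = [S](Vmax − v)/v.
Km = 11.7 × (148 − 64.1) / 64.1 = 981.6/64.1 = 15.3 μM.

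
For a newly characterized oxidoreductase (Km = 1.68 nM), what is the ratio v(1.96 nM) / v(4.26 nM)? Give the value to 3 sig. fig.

0.751

The fractional saturations are [S]/(Km+[S]) = 4.26/5.940 = 0.7172 and 1.96/3.640 = 0.5385.
v₂/v₁ is just their ratio: 0.5385/0.7172 = 0.751.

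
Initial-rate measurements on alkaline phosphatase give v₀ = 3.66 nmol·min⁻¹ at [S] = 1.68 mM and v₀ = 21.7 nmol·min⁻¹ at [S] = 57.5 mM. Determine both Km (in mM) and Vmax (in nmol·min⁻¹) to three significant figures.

In reciprocal form, 1/v = (Km/Vmax)·(1/[S]) + 1/Vmax. The two points give (1/[S], 1/v) = (0.5952, 0.2732) and (0.01739, 0.04608).
Slope = (0.2732 − 0.04608)/(0.5952 − 0.01739) = 0.3931; intercept = 0.2732 − 0.3931×0.5952 = 0.03925.
Vmax = 1/intercept = 25.5 nmol·min⁻¹; Km = slope × Vmax = 0.3931 × 25.5 = 10.0 mM.

Km = 10.0 mM; Vmax = 25.5 nmol·min⁻¹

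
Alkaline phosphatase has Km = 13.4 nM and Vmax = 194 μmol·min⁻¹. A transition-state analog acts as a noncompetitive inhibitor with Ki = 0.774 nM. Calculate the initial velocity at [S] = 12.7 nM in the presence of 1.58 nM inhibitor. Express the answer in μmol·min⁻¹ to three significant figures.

31.0 μmol·min⁻¹

With α = 1 + [I]/Ki = 1 + 1.58/0.774 = 3.041, the noncompetitive rate law is v = (Vmax/α)·[S] / (Km + [S]).
v = (194/3.041)×12.7 / (13.4 + 12.7) = 810.1/26.10 = 31.0 μmol·min⁻¹.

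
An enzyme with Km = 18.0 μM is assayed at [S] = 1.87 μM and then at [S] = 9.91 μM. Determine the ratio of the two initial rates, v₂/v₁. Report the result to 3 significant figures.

Since Vmax cancels, v₂/v₁ = [S]₂(Km+[S]₁) / [S]₁(Km+[S]₂).
= 9.91×(18.0+1.87) / (1.87×(18.0+9.91)) = 196.9/52.19 = 3.77.

3.77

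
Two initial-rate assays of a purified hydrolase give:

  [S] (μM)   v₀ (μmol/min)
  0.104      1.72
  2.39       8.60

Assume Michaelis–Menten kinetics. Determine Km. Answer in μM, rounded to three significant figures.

From v = Vmax[S]/(Km+[S]), each point gives Vmax = v(Km+[S])/[S].
Equating: 1.72(Km+0.104)/0.104 = 8.60(Km+2.39)/2.39.
16.54·Km + 1.72 = 3.598·Km + 8.60, so (16.54 − 3.598)·Km = 8.60 − 1.72.
Km = 6.880/12.94 = 0.532 μM; then Vmax = 1.72(0.532+0.104)/0.104 = 10.5 μmol/min.

0.532 μM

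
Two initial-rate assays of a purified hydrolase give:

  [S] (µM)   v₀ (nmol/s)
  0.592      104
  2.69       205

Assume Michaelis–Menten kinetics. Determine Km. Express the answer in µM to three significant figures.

1.02 µM

From v = Vmax[S]/(Km+[S]), each point gives Vmax = v(Km+[S])/[S].
Equating: 104(Km+0.592)/0.592 = 205(Km+2.69)/2.69.
175.7·Km + 104 = 76.21·Km + 205, so (175.7 − 76.21)·Km = 205 − 104.
Km = 101.0/99.47 = 1.02 µM; then Vmax = 104(1.02+0.592)/0.592 = 282 nmol/s.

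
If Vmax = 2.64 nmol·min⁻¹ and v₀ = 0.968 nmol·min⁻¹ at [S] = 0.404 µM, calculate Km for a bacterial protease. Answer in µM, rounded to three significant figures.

v/Vmax = 0.968/2.64 = 0.3667 = [S]/(Km+[S]).
So Km + [S] = [S]/0.3667 = 1.102 µM, giving Km = 1.102 − 0.404 = 0.698 µM.

0.698 µM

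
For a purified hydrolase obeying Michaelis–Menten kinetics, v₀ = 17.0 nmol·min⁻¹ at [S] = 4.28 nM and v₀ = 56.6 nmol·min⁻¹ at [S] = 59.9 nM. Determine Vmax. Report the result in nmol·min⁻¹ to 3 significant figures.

69.0 nmol·min⁻¹

In reciprocal form, 1/v = (Km/Vmax)·(1/[S]) + 1/Vmax. The two points give (1/[S], 1/v) = (0.2336, 0.05882) and (0.01669, 0.01767).
Slope = (0.05882 − 0.01767)/(0.2336 − 0.01669) = 0.1897; intercept = 0.05882 − 0.1897×0.2336 = 0.01450.
Vmax = 1/intercept = 69.0 nmol·min⁻¹; Km = slope × Vmax = 0.1897 × 69.0 = 13.1 nM.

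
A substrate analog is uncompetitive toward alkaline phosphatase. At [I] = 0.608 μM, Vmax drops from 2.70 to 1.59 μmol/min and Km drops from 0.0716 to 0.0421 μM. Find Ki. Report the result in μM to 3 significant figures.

Uncompetitive: Vmax,app = Vmax/α (and Km,app = Km/α) with α = 1 + [I]/Ki.
α = Vmax/Vmax,app = 2.70/1.59 = 1.698.
Ki = [I]/(α − 1) = 0.608/0.6981 = 0.871 μM.

0.871 μM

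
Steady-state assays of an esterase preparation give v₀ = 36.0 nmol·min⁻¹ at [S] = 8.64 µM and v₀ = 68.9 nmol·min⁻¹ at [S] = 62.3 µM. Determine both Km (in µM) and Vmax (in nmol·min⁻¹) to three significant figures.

In reciprocal form, 1/v = (Km/Vmax)·(1/[S]) + 1/Vmax. The two points give (1/[S], 1/v) = (0.1157, 0.02778) and (0.01605, 0.01451).
Slope = (0.02778 − 0.01451)/(0.1157 − 0.01605) = 0.1331; intercept = 0.02778 − 0.1331×0.1157 = 0.01238.
Vmax = 1/intercept = 80.8 nmol·min⁻¹; Km = slope × Vmax = 0.1331 × 80.8 = 10.7 µM.

Km = 10.7 µM; Vmax = 80.8 nmol·min⁻¹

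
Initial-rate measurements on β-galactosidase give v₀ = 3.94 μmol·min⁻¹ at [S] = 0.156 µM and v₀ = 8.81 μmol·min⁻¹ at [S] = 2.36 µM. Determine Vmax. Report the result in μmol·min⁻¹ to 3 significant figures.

From v = Vmax[S]/(Km+[S]), each point gives Vmax = v(Km+[S])/[S].
Equating: 3.94(Km+0.156)/0.156 = 8.81(Km+2.36)/2.36.
25.26·Km + 3.94 = 3.733·Km + 8.81, so (25.26 − 3.733)·Km = 8.81 − 3.94.
Km = 4.870/21.52 = 0.226 µM; then Vmax = 3.94(0.226+0.156)/0.156 = 9.65 μmol·min⁻¹.

9.65 μmol·min⁻¹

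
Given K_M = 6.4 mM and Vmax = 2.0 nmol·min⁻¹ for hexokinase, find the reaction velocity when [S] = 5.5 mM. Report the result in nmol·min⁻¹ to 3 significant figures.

0.924 nmol·min⁻¹

[S]/(Km+[S]) = 5.5/11.90 = 0.4622, the fractional saturation.
v = 0.4622 × Vmax = 0.4622 × 2.0 = 0.924 nmol·min⁻¹.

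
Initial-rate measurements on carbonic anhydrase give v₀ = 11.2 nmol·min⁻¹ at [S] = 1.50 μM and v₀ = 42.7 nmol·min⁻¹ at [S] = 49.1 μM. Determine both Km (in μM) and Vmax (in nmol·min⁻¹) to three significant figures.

In reciprocal form, 1/v = (Km/Vmax)·(1/[S]) + 1/Vmax. The two points give (1/[S], 1/v) = (0.6667, 0.08929) and (0.02037, 0.02342).
Slope = (0.08929 − 0.02342)/(0.6667 − 0.02037) = 0.1019; intercept = 0.08929 − 0.1019×0.6667 = 0.02134.
Vmax = 1/intercept = 46.9 nmol·min⁻¹; Km = slope × Vmax = 0.1019 × 46.9 = 4.77 μM.

Km = 4.77 μM; Vmax = 46.9 nmol·min⁻¹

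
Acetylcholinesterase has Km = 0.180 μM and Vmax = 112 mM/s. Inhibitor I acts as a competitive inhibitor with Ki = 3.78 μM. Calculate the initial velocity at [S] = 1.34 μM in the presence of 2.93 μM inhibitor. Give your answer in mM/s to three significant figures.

With α = 1 + [I]/Ki = 1 + 2.93/3.78 = 1.775, the competitive rate law is v = Vmax[S] / (αKm + [S]).
v = 112×1.34 / (1.775×0.180 + 1.34) = 150.1/1.660 = 90.4 mM/s.

90.4 mM/s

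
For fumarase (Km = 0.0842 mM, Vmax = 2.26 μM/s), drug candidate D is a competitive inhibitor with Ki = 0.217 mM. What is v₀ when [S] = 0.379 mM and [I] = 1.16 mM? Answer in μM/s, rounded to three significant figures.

0.938 μM/s

With α = 1 + [I]/Ki = 1 + 1.16/0.217 = 6.346, the competitive rate law is v = Vmax[S] / (αKm + [S]).
v = 2.26×0.379 / (6.346×0.0842 + 0.379) = 0.8565/0.9133 = 0.938 μM/s.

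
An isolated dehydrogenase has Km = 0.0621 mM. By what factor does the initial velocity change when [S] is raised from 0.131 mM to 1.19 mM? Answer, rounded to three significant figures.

Since Vmax cancels, v₂/v₁ = [S]₂(Km+[S]₁) / [S]₁(Km+[S]₂).
= 1.19×(0.0621+0.131) / (0.131×(0.0621+1.19)) = 0.2298/0.1640 = 1.40.

1.40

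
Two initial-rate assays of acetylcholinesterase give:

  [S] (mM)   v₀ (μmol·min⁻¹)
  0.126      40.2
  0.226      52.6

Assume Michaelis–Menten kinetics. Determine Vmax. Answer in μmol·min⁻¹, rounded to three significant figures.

86.0 μmol·min⁻¹

In reciprocal form, 1/v = (Km/Vmax)·(1/[S]) + 1/Vmax. The two points give (1/[S], 1/v) = (7.937, 0.02488) and (4.425, 0.01901).
Slope = (0.02488 − 0.01901)/(7.937 − 4.425) = 0.001670; intercept = 0.02488 − 0.001670×7.937 = 0.01162.
Vmax = 1/intercept = 86.0 μmol·min⁻¹; Km = slope × Vmax = 0.001670 × 86.0 = 0.144 mM.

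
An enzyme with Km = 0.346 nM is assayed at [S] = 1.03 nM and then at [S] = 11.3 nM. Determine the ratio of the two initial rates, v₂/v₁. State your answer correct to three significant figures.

The fractional saturations are [S]/(Km+[S]) = 1.03/1.376 = 0.7485 and 11.3/11.65 = 0.9703.
v₂/v₁ is just their ratio: 0.9703/0.7485 = 1.30.

1.30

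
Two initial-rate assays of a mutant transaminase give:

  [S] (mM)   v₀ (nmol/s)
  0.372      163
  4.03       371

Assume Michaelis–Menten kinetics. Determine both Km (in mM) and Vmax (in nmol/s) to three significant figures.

Km = 0.601 mM; Vmax = 426 nmol/s

In reciprocal form, 1/v = (Km/Vmax)·(1/[S]) + 1/Vmax. The two points give (1/[S], 1/v) = (2.688, 0.006135) and (0.2481, 0.002695).
Slope = (0.006135 − 0.002695)/(2.688 − 0.2481) = 0.001410; intercept = 0.006135 − 0.001410×2.688 = 0.002346.
Vmax = 1/intercept = 426 nmol/s; Km = slope × Vmax = 0.001410 × 426 = 0.601 mM.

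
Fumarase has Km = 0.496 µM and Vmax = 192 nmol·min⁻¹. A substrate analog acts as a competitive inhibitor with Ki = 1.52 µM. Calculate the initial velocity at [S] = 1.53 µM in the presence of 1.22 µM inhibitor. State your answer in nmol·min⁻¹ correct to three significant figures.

α = 1 + [I]/Ki = 1 + 1.22/1.52 = 1.803.
For a competitive inhibitor, Vmax is unchanged and the apparent Km becomes α·Km: Km,app = 0.894 µM, Vmax,app = 192 nmol·min⁻¹.
v = Vmax,app·[S]/(Km,app + [S]) = 192 × 1.53/(0.894 + 1.53) = 121 nmol·min⁻¹.

121 nmol·min⁻¹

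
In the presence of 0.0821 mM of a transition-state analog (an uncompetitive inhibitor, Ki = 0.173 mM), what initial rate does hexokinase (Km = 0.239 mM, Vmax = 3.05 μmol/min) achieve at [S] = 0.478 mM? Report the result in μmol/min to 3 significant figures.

With α = 1 + [I]/Ki = 1 + 0.0821/0.173 = 1.475, the uncompetitive rate law is v = (Vmax/α)·[S] / (Km/α + [S]).
v = (3.05/1.475)×0.478 / (0.239/1.475 + 0.478) = 0.9887/0.6401 = 1.54 μmol/min.

1.54 μmol/min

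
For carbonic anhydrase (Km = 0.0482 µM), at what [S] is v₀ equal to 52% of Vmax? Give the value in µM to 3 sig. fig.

0.0522 µM

v/Vmax = [S]/(Km+[S]) = 0.52, so [S] = Km·0.52/(1 − 0.52) = 0.0482 × 1.083.
[S] = 0.0522 µM.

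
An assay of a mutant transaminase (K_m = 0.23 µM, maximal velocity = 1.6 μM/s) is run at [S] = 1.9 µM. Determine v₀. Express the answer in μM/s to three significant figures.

1.43 μM/s

v = Vmax·[S]/(Km + [S]) = 1.6 × 1.9 / (0.23 + 1.9)
  = 3.040 / 2.130 = 1.43 μM/s.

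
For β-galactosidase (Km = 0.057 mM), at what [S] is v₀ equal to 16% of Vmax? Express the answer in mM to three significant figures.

v/Vmax = [S]/(Km+[S]) = 0.16, so [S] = Km·0.16/(1 − 0.16) = 0.057 × 0.1905.
[S] = 0.0109 mM.

0.0109 mM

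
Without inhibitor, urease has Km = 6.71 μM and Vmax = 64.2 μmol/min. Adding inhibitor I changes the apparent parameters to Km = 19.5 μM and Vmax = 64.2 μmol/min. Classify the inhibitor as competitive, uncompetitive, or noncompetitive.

competitive

Km increases (6.71 → 19.5 μM) while Vmax is unchanged — the hallmark of competitive inhibition.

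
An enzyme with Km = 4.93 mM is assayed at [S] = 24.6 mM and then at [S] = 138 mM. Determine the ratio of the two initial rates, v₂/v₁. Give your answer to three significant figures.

Since Vmax cancels, v₂/v₁ = [S]₂(Km+[S]₁) / [S]₁(Km+[S]₂).
= 138×(4.93+24.6) / (24.6×(4.93+138)) = 4075/3516 = 1.16.

1.16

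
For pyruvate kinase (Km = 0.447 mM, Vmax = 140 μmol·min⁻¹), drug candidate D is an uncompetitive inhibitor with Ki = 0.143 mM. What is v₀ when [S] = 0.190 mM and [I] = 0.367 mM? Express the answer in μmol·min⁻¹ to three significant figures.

With α = 1 + [I]/Ki = 1 + 0.367/0.143 = 3.566, the uncompetitive rate law is v = (Vmax/α)·[S] / (Km/α + [S]).
v = (140/3.566)×0.190 / (0.447/3.566 + 0.190) = 7.458/0.3153 = 23.7 μmol·min⁻¹.

23.7 μmol·min⁻¹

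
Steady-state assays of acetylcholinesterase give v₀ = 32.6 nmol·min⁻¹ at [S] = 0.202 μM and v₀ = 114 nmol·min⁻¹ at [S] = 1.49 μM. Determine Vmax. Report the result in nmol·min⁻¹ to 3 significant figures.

In reciprocal form, 1/v = (Km/Vmax)·(1/[S]) + 1/Vmax. The two points give (1/[S], 1/v) = (4.950, 0.03067) and (0.6711, 0.008772).
Slope = (0.03067 − 0.008772)/(4.950 − 0.6711) = 0.005118; intercept = 0.03067 − 0.005118×4.950 = 0.005337.
Vmax = 1/intercept = 187 nmol·min⁻¹; Km = slope × Vmax = 0.005118 × 187 = 0.959 μM.

187 nmol·min⁻¹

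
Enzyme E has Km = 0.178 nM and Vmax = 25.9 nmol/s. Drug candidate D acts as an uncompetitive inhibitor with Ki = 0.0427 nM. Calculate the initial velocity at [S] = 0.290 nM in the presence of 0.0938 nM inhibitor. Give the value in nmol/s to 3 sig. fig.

6.80 nmol/s

With α = 1 + [I]/Ki = 1 + 0.0938/0.0427 = 3.197, the uncompetitive rate law is v = (Vmax/α)·[S] / (Km/α + [S]).
v = (25.9/3.197)×0.290 / (0.178/3.197 + 0.290) = 2.350/0.3457 = 6.80 nmol/s.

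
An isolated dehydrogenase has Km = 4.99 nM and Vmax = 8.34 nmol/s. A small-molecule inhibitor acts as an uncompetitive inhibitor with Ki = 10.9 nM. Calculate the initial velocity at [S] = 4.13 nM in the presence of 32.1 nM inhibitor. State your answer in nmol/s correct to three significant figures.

α = 1 + [I]/Ki = 1 + 32.1/10.9 = 3.945.
For an uncompetitive inhibitor, both parameters are divided by α, giving Vmax/α and Km/α: Km,app = 1.26 nM, Vmax,app = 2.11 nmol/s.
v = Vmax,app·[S]/(Km,app + [S]) = 2.11 × 4.13/(1.26 + 4.13) = 1.62 nmol/s.

1.62 nmol/s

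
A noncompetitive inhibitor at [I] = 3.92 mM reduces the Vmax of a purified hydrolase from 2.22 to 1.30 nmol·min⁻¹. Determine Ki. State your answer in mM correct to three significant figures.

Noncompetitive: Vmax,app = Vmax/α with α = 1 + [I]/Ki.
α = Vmax/Vmax,app = 2.22/1.30 = 1.708.
Ki = [I]/(α − 1) = 3.92/0.7077 = 5.54 mM.

5.54 mM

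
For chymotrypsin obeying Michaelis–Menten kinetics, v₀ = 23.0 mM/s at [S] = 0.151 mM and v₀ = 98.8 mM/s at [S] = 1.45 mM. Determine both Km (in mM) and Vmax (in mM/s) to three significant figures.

Km = 0.900 mM; Vmax = 160 mM/s

In reciprocal form, 1/v = (Km/Vmax)·(1/[S]) + 1/Vmax. The two points give (1/[S], 1/v) = (6.623, 0.04348) and (0.6897, 0.01012).
Slope = (0.04348 − 0.01012)/(6.623 − 0.6897) = 0.005622; intercept = 0.04348 − 0.005622×6.623 = 0.006244.
Vmax = 1/intercept = 160 mM/s; Km = slope × Vmax = 0.005622 × 160 = 0.900 mM.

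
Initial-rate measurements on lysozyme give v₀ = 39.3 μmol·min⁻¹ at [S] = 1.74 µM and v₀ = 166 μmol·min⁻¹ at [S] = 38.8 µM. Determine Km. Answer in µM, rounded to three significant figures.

From v = Vmax[S]/(Km+[S]), each point gives Vmax = v(Km+[S])/[S].
Equating: 39.3(Km+1.74)/1.74 = 166(Km+38.8)/38.8.
22.59·Km + 39.3 = 4.278·Km + 166, so (22.59 − 4.278)·Km = 166 − 39.3.
Km = 126.7/18.31 = 6.92 µM; then Vmax = 39.3(6.92+1.74)/1.74 = 196 μmol·min⁻¹.

6.92 µM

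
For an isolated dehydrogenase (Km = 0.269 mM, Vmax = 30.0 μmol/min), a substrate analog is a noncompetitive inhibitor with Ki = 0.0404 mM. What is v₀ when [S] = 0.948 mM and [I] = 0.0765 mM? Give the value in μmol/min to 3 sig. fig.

8.08 μmol/min

α = 1 + [I]/Ki = 1 + 0.0765/0.0404 = 2.894.
For a noncompetitive inhibitor, Vmax is reduced to Vmax/α while Km is unchanged: Km,app = 0.269 mM, Vmax,app = 10.4 μmol/min.
v = Vmax,app·[S]/(Km,app + [S]) = 10.4 × 0.948/(0.269 + 0.948) = 8.08 μmol/min.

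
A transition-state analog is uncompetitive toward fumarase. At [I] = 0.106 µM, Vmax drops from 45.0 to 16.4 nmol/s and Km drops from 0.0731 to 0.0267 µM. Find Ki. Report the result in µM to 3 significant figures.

0.0608 µM

Uncompetitive: Vmax,app = Vmax/α (and Km,app = Km/α) with α = 1 + [I]/Ki.
α = Vmax/Vmax,app = 45.0/16.4 = 2.744.
Ki = [I]/(α − 1) = 0.106/1.744 = 0.0608 µM.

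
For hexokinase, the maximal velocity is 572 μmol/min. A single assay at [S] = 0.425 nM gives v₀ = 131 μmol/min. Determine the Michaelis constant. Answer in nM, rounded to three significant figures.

From v = Vmax[S]/(Km+[S]), Km = [S](Vmax − v)/v.
Km = 0.425 × (572 − 131) / 131 = 187.4/131 = 1.43 nM.

1.43 nM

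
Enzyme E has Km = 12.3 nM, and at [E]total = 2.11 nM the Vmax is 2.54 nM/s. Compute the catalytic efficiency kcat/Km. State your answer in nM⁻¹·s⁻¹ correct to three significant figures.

kcat = Vmax/[E]total = 2.54/2.11 = 1.20 s⁻¹.
kcat/Km = 1.20/12.3 = 0.0979 nM⁻¹·s⁻¹.

0.0979 nM⁻¹·s⁻¹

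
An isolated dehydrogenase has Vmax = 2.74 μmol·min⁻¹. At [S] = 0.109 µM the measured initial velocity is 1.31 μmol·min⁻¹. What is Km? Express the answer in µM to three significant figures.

v/Vmax = 1.31/2.74 = 0.4781 = [S]/(Km+[S]).
So Km + [S] = [S]/0.4781 = 0.2280 µM, giving Km = 0.2280 − 0.109 = 0.119 µM.

0.119 µM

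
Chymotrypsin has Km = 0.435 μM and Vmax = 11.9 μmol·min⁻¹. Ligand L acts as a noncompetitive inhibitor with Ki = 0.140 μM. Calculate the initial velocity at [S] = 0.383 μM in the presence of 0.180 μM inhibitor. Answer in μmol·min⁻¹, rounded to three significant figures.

2.44 μmol·min⁻¹

α = 1 + [I]/Ki = 1 + 0.180/0.140 = 2.286.
For a noncompetitive inhibitor, Vmax is reduced to Vmax/α while Km is unchanged: Km,app = 0.435 μM, Vmax,app = 5.21 μmol·min⁻¹.
v = Vmax,app·[S]/(Km,app + [S]) = 5.21 × 0.383/(0.435 + 0.383) = 2.44 μmol·min⁻¹.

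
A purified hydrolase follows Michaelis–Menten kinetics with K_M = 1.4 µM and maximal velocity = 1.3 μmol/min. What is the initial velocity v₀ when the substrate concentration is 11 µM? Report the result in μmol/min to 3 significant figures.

1.15 μmol/min

[S]/(Km+[S]) = 11/12.40 = 0.8871, the fractional saturation.
v = 0.8871 × Vmax = 0.8871 × 1.3 = 1.15 μmol/min.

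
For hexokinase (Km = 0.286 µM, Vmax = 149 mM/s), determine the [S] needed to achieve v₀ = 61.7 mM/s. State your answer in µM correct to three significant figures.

Rearranging v = Vmax[S]/(Km+[S]) gives [S] = Km·v/(Vmax − v).
[S] = 0.286 × 61.7 / (149 − 61.7) = 17.65/87.30 = 0.202 µM.

0.202 µM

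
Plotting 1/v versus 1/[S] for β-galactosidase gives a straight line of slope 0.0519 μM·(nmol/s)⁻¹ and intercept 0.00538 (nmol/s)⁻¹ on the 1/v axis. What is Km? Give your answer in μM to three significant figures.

9.65 μM

y-intercept = 1/Vmax ⇒ Vmax = 186 nmol/s; slope = Km/Vmax ⇒ Km = slope × Vmax.
Km = 0.0519 × 186 = 9.65 μM.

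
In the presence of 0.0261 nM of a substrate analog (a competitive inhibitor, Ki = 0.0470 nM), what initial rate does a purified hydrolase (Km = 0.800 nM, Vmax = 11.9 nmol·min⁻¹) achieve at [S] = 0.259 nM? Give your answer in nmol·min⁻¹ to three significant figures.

2.05 nmol·min⁻¹

α = 1 + [I]/Ki = 1 + 0.0261/0.0470 = 1.555.
For a competitive inhibitor, Vmax is unchanged and the apparent Km becomes α·Km: Km,app = 1.24 nM, Vmax,app = 11.9 nmol·min⁻¹.
v = Vmax,app·[S]/(Km,app + [S]) = 11.9 × 0.259/(1.24 + 0.259) = 2.05 nmol·min⁻¹.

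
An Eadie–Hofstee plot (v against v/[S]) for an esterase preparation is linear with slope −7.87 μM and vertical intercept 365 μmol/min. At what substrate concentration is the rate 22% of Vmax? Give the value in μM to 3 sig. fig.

The Eadie–Hofstee slope gives Km = 7.87 μM (slope = −Km).
v/Vmax = [S]/(Km+[S]) = 0.22 ⇒ [S] = Km·0.22/(1−0.22) = 7.87 × 0.2821 = 2.22 μM.

2.22 μM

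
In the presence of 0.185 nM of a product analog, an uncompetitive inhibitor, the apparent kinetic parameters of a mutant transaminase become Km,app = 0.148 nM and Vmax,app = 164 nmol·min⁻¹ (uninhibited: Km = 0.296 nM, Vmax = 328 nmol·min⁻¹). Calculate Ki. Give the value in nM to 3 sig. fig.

0.185 nM

Uncompetitive: Vmax,app = Vmax/α (and Km,app = Km/α) with α = 1 + [I]/Ki.
α = Vmax/Vmax,app = 328/164 = 2.000.
Since α = 1 + [I]/Ki, [I]/Ki = 2.000 − 1 = 1.000 and Ki = 0.185/1.000 = 0.185 nM.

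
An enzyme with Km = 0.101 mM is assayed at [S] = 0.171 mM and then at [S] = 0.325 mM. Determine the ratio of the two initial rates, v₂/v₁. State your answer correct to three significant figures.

1.21

Since Vmax cancels, v₂/v₁ = [S]₂(Km+[S]₁) / [S]₁(Km+[S]₂).
= 0.325×(0.101+0.171) / (0.171×(0.101+0.325)) = 0.08840/0.07285 = 1.21.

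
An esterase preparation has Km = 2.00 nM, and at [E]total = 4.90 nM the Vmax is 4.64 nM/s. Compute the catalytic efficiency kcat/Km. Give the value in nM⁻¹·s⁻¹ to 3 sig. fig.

kcat = Vmax/[E]total = 4.64/4.90 = 0.947 s⁻¹.
kcat/Km = 0.947/2.00 = 0.473 nM⁻¹·s⁻¹.

0.473 nM⁻¹·s⁻¹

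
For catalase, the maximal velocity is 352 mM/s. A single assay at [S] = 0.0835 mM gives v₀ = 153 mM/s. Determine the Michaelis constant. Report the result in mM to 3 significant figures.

v/Vmax = 153/352 = 0.4347 = [S]/(Km+[S]).
So Km + [S] = [S]/0.4347 = 0.1921 mM, giving Km = 0.1921 − 0.0835 = 0.109 mM.

0.109 mM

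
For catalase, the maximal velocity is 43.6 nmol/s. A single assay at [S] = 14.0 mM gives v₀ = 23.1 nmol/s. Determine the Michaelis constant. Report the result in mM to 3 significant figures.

12.4 mM

From v = Vmax[S]/(Km+[S]), Km = [S](Vmax − v)/v.
Km = 14.0 × (43.6 − 23.1) / 23.1 = 287.0/23.1 = 12.4 mM.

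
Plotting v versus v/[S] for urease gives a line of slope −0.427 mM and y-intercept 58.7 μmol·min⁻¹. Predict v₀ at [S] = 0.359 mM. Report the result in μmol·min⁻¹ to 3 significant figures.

In the Eadie–Hofstee form v = Vmax − Km·(v/[S]), the slope is −Km and the intercept is Vmax, so Km = 0.427 mM and Vmax = 58.7 μmol·min⁻¹.
v = 58.7 × 0.359/(0.427 + 0.359) = 26.8 μmol·min⁻¹.

26.8 μmol·min⁻¹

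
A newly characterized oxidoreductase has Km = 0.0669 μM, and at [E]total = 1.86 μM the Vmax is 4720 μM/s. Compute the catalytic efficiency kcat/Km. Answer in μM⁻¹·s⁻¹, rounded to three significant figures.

kcat = Vmax/[E]total = 4720/1.86 = 2540 s⁻¹.
kcat/Km = 2540/0.0669 = 37900 μM⁻¹·s⁻¹.

37900 μM⁻¹·s⁻¹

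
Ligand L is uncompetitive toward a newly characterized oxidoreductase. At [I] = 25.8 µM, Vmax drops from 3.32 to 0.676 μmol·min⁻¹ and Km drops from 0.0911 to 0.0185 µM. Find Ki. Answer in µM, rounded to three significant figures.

Uncompetitive: Vmax,app = Vmax/α (and Km,app = Km/α) with α = 1 + [I]/Ki.
α = Vmax/Vmax,app = 3.32/0.676 = 4.911.
Ki = [I]/(α − 1) = 25.8/3.911 = 6.60 µM.

6.60 µM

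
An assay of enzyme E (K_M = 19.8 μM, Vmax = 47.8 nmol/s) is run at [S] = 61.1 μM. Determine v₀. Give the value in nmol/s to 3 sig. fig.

[S]/(Km+[S]) = 61.1/80.90 = 0.7553, the fractional saturation.
v = 0.7553 × Vmax = 0.7553 × 47.8 = 36.1 nmol/s.

36.1 nmol/s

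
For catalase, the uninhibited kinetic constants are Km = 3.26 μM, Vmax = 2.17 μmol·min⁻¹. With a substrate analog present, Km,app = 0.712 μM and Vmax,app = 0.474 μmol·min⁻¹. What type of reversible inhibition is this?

uncompetitive

Both Km and Vmax decrease by the same factor (~4.58-fold) — characteristic of uncompetitive inhibition.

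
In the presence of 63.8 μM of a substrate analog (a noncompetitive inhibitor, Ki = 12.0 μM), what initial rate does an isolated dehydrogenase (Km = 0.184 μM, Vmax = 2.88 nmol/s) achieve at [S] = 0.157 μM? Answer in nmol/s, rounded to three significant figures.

0.210 nmol/s

α = 1 + [I]/Ki = 1 + 63.8/12.0 = 6.317.
For a noncompetitive inhibitor, Vmax is reduced to Vmax/α while Km is unchanged: Km,app = 0.184 μM, Vmax,app = 0.456 nmol/s.
v = Vmax,app·[S]/(Km,app + [S]) = 0.456 × 0.157/(0.184 + 0.157) = 0.210 nmol/s.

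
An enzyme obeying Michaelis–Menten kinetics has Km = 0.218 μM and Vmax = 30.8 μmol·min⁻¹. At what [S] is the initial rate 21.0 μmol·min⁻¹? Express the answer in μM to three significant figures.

0.467 μM

Rearranging v = Vmax[S]/(Km+[S]) gives [S] = Km·v/(Vmax − v).
[S] = 0.218 × 21.0 / (30.8 − 21.0) = 4.578/9.800 = 0.467 μM.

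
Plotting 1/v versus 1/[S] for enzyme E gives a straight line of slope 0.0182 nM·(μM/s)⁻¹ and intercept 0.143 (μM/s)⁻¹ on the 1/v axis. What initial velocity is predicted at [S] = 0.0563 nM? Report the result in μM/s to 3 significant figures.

2.14 μM/s

The y-intercept is 1/Vmax, so Vmax = 1/0.143 = 6.99 μM/s.
The slope is Km/Vmax, so Km = 0.0182 × 6.99 = 0.127 nM.
Then v = 6.99 × 0.0563/(0.127 + 0.0563) = 2.14 μM/s.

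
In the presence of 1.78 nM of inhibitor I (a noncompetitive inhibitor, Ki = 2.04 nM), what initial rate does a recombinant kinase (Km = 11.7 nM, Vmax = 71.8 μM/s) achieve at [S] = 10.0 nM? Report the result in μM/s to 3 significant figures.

With α = 1 + [I]/Ki = 1 + 1.78/2.04 = 1.873, the noncompetitive rate law is v = (Vmax/α)·[S] / (Km + [S]).
v = (71.8/1.873)×10.0 / (11.7 + 10.0) = 383.4/21.70 = 17.7 μM/s.

17.7 μM/s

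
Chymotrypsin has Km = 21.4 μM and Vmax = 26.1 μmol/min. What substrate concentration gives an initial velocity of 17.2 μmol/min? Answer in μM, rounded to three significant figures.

41.4 μM

The required fractional saturation is v/Vmax = 17.2/26.1 = 0.6590.
Then [S]/(Km+[S]) = 0.6590 ⇒ [S] = 21.4 × 0.6590/(1 − 0.6590) = 41.4 μM.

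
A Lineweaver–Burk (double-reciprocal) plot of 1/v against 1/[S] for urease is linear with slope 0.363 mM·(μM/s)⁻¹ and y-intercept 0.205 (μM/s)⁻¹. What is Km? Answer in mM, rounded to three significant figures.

1.77 mM

y-intercept = 1/Vmax ⇒ Vmax = 4.88 μM/s; slope = Km/Vmax ⇒ Km = slope × Vmax.
Km = 0.363 × 4.88 = 1.77 mM.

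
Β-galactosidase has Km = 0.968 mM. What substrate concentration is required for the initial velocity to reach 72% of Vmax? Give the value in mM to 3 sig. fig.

v/Vmax = [S]/(Km+[S]) = 0.72, so [S] = Km·0.72/(1 − 0.72) = 0.968 × 2.571.
[S] = 2.49 mM.

2.49 mM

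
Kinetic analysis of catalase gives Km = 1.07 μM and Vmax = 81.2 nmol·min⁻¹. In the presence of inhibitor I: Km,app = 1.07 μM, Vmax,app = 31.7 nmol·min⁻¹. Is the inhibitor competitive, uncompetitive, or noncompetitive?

noncompetitive

Vmax decreases (81.2 → 31.7 nmol·min⁻¹) while Km is unchanged — pure noncompetitive inhibition.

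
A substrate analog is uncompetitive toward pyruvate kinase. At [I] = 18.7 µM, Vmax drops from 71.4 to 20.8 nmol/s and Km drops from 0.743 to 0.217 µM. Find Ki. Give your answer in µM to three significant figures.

Uncompetitive: Vmax,app = Vmax/α (and Km,app = Km/α) with α = 1 + [I]/Ki.
α = Vmax/Vmax,app = 71.4/20.8 = 3.433.
Since α = 1 + [I]/Ki, [I]/Ki = 3.433 − 1 = 2.433 and Ki = 18.7/2.433 = 7.69 µM.

7.69 µM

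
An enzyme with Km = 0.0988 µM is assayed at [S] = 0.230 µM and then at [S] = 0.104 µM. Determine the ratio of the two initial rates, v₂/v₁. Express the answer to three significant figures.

0.733

The fractional saturations are [S]/(Km+[S]) = 0.230/0.3288 = 0.6995 and 0.104/0.2028 = 0.5128.
v₂/v₁ is just their ratio: 0.5128/0.6995 = 0.733.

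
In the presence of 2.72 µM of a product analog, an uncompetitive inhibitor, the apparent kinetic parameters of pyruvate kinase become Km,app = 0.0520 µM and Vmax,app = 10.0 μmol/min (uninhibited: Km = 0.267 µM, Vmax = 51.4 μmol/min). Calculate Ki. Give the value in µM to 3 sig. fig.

Uncompetitive: Vmax,app = Vmax/α (and Km,app = Km/α) with α = 1 + [I]/Ki.
α = Vmax/Vmax,app = 51.4/10.0 = 5.140.
Ki = [I]/(α − 1) = 2.72/4.140 = 0.657 µM.

0.657 µM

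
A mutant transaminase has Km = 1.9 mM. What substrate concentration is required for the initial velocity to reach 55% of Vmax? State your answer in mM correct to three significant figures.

v/Vmax = [S]/(Km+[S]) = 0.55, so [S] = Km·0.55/(1 − 0.55) = 1.9 × 1.222.
[S] = 2.32 mM.

2.32 mM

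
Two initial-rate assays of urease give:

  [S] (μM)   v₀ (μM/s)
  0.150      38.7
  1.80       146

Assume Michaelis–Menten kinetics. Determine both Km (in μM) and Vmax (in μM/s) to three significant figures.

Km = 0.607 μM; Vmax = 195 μM/s

From v = Vmax[S]/(Km+[S]), each point gives Vmax = v(Km+[S])/[S].
Equating: 38.7(Km+0.150)/0.150 = 146(Km+1.80)/1.80.
258.0·Km + 38.7 = 81.11·Km + 146, so (258.0 − 81.11)·Km = 146 − 38.7.
Km = 107.3/176.9 = 0.607 μM; then Vmax = 38.7(0.607+0.150)/0.150 = 195 μM/s.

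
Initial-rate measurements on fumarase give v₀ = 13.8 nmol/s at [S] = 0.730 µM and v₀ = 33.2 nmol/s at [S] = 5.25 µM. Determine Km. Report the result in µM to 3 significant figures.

In reciprocal form, 1/v = (Km/Vmax)·(1/[S]) + 1/Vmax. The two points give (1/[S], 1/v) = (1.370, 0.07246) and (0.1905, 0.03012).
Slope = (0.07246 − 0.03012)/(1.370 − 0.1905) = 0.03590; intercept = 0.07246 − 0.03590×1.370 = 0.02328.
Vmax = 1/intercept = 43.0 nmol/s; Km = slope × Vmax = 0.03590 × 43.0 = 1.54 µM.

1.54 µM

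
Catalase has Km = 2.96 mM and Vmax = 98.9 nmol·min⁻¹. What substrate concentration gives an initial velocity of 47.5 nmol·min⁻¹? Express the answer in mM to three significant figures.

Rearranging v = Vmax[S]/(Km+[S]) gives [S] = Km·v/(Vmax − v).
[S] = 2.96 × 47.5 / (98.9 − 47.5) = 140.6/51.40 = 2.74 mM.

2.74 mM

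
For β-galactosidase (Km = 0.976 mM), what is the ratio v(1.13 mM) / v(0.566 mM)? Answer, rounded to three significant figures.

1.46

The fractional saturations are [S]/(Km+[S]) = 0.566/1.542 = 0.3671 and 1.13/2.106 = 0.5366.
v₂/v₁ is just their ratio: 0.5366/0.3671 = 1.46.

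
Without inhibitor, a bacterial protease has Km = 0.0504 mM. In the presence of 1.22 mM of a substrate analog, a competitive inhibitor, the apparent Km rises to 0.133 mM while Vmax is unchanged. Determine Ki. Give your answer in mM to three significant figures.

0.744 mM

Competitive: Km,app = α·Km with α = 1 + [I]/Ki.
α = Km,app/Km = 0.133/0.0504 = 2.639.
Since α = 1 + [I]/Ki, [I]/Ki = 2.639 − 1 = 1.639 and Ki = 1.22/1.639 = 0.744 mM.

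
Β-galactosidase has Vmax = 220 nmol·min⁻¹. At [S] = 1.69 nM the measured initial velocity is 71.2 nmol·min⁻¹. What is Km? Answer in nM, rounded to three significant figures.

3.53 nM

From v = Vmax[S]/(Km+[S]), Km = [S](Vmax − v)/v.
Km = 1.69 × (220 − 71.2) / 71.2 = 251.5/71.2 = 3.53 nM.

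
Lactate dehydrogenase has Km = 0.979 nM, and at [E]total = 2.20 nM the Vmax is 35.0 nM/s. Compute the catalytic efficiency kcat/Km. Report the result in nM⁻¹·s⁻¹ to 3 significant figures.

kcat = Vmax/[E]total = 35.0/2.20 = 15.9 s⁻¹.
kcat/Km = 15.9/0.979 = 16.3 nM⁻¹·s⁻¹.

16.3 nM⁻¹·s⁻¹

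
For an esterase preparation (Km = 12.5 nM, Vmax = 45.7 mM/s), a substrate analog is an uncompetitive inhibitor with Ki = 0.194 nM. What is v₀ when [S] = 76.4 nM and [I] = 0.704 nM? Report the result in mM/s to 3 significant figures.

9.54 mM/s

With α = 1 + [I]/Ki = 1 + 0.704/0.194 = 4.629, the uncompetitive rate law is v = (Vmax/α)·[S] / (Km/α + [S]).
v = (45.7/4.629)×76.4 / (12.5/4.629 + 76.4) = 754.3/79.10 = 9.54 mM/s.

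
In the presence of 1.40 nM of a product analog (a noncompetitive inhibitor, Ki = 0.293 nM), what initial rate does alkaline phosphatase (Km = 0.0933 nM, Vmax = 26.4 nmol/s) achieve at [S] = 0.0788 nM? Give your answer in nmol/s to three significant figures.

2.09 nmol/s

α = 1 + [I]/Ki = 1 + 1.40/0.293 = 5.778.
For a noncompetitive inhibitor, Vmax is reduced to Vmax/α while Km is unchanged: Km,app = 0.0933 nM, Vmax,app = 4.57 nmol/s.
v = Vmax,app·[S]/(Km,app + [S]) = 4.57 × 0.0788/(0.0933 + 0.0788) = 2.09 nmol/s.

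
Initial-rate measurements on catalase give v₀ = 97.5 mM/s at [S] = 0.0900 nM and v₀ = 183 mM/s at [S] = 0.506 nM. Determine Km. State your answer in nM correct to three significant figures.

From v = Vmax[S]/(Km+[S]), each point gives Vmax = v(Km+[S])/[S].
Equating: 97.5(Km+0.0900)/0.0900 = 183(Km+0.506)/0.506.
1083·Km + 97.5 = 361.7·Km + 183, so (1083 − 361.7)·Km = 183 − 97.5.
Km = 85.50/721.7 = 0.118 nM; then Vmax = 97.5(0.118+0.0900)/0.0900 = 226 mM/s.

0.118 nM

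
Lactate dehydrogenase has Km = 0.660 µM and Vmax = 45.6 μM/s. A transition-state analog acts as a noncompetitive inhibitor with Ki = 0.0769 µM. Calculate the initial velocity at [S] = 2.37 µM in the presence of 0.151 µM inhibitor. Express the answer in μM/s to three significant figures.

With α = 1 + [I]/Ki = 1 + 0.151/0.0769 = 2.964, the noncompetitive rate law is v = (Vmax/α)·[S] / (Km + [S]).
v = (45.6/2.964)×2.37 / (0.660 + 2.37) = 36.47/3.030 = 12.0 μM/s.

12.0 μM/s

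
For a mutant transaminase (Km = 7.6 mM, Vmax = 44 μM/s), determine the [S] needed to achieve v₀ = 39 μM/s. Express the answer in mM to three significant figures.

The required fractional saturation is v/Vmax = 39/44 = 0.8864.
Then [S]/(Km+[S]) = 0.8864 ⇒ [S] = 7.6 × 0.8864/(1 − 0.8864) = 59.3 mM.

59.3 mM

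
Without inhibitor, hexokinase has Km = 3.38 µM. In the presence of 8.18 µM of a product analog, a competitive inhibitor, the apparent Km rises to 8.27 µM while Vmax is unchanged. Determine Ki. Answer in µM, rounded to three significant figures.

5.65 µM

Competitive: Km,app = α·Km with α = 1 + [I]/Ki.
α = Km,app/Km = 8.27/3.38 = 2.447.
Since α = 1 + [I]/Ki, [I]/Ki = 2.447 − 1 = 1.447 and Ki = 8.18/1.447 = 5.65 µM.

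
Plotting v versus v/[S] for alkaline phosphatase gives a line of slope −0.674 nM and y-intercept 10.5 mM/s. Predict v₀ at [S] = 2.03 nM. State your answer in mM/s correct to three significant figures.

7.88 mM/s

In the Eadie–Hofstee form v = Vmax − Km·(v/[S]), the slope is −Km and the intercept is Vmax, so Km = 0.674 nM and Vmax = 10.5 mM/s.
v = 10.5 × 2.03/(0.674 + 2.03) = 7.88 mM/s.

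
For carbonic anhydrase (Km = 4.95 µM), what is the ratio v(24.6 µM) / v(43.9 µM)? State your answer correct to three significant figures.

Since Vmax cancels, v₂/v₁ = [S]₂(Km+[S]₁) / [S]₁(Km+[S]₂).
= 24.6×(4.95+43.9) / (43.9×(4.95+24.6)) = 1202/1297 = 0.926.

0.926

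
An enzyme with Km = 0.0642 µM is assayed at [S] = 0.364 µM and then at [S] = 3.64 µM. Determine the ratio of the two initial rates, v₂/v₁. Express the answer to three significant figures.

1.16

The fractional saturations are [S]/(Km+[S]) = 0.364/0.4282 = 0.8501 and 3.64/3.704 = 0.9827.
v₂/v₁ is just their ratio: 0.9827/0.8501 = 1.16.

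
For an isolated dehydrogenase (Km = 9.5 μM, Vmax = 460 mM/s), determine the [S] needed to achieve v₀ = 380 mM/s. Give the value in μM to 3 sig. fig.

45.1 μM

The required fractional saturation is v/Vmax = 380/460 = 0.8261.
Then [S]/(Km+[S]) = 0.8261 ⇒ [S] = 9.5 × 0.8261/(1 − 0.8261) = 45.1 μM.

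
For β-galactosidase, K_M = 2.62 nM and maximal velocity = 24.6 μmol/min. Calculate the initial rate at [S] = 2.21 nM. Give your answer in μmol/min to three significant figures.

11.3 μmol/min

v = Vmax·[S]/(Km + [S]) = 24.6 × 2.21 / (2.62 + 2.21)
  = 54.37 / 4.830 = 11.3 μmol/min.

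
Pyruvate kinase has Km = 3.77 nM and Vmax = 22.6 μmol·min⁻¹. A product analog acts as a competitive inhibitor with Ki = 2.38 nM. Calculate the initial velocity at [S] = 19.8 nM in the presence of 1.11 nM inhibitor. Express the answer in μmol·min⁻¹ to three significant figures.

With α = 1 + [I]/Ki = 1 + 1.11/2.38 = 1.466, the competitive rate law is v = Vmax[S] / (αKm + [S]).
v = 22.6×19.8 / (1.466×3.77 + 19.8) = 447.5/25.33 = 17.7 μmol·min⁻¹.

17.7 μmol·min⁻¹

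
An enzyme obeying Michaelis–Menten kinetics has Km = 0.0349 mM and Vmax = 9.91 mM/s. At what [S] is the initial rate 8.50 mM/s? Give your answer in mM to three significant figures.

The required fractional saturation is v/Vmax = 8.50/9.91 = 0.8577.
Then [S]/(Km+[S]) = 0.8577 ⇒ [S] = 0.0349 × 0.8577/(1 − 0.8577) = 0.210 mM.

0.210 mM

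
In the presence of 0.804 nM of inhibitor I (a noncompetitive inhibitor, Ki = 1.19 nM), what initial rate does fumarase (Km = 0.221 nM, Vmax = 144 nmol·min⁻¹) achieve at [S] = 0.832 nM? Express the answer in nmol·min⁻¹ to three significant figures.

67.9 nmol·min⁻¹

With α = 1 + [I]/Ki = 1 + 0.804/1.19 = 1.676, the noncompetitive rate law is v = (Vmax/α)·[S] / (Km + [S]).
v = (144/1.676)×0.832 / (0.221 + 0.832) = 71.50/1.053 = 67.9 nmol·min⁻¹.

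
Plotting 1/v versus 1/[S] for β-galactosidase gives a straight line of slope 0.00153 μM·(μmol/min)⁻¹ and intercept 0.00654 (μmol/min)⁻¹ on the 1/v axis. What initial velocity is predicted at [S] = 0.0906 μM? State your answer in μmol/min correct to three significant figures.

42.7 μmol/min

The y-intercept is 1/Vmax, so Vmax = 1/0.00654 = 153 μmol/min.
The slope is Km/Vmax, so Km = 0.00153 × 153 = 0.234 μM.
Then v = 153 × 0.0906/(0.234 + 0.0906) = 42.7 μmol/min.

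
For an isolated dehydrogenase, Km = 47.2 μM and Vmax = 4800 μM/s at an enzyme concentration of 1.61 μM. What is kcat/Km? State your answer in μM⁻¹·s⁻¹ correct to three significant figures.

kcat = Vmax/[E]total = 4800/1.61 = 2980 s⁻¹.
kcat/Km = 2980/47.2 = 63.2 μM⁻¹·s⁻¹.

63.2 μM⁻¹·s⁻¹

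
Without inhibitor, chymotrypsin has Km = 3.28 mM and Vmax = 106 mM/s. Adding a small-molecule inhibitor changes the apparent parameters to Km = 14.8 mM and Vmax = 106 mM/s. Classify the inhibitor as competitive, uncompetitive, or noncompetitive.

competitive

Km increases (3.28 → 14.8 mM) while Vmax is unchanged — the hallmark of competitive inhibition.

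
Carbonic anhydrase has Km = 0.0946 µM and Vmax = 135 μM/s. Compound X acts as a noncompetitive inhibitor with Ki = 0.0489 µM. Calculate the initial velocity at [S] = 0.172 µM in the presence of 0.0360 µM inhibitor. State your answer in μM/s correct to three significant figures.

α = 1 + [I]/Ki = 1 + 0.0360/0.0489 = 1.736.
For a noncompetitive inhibitor, Vmax is reduced to Vmax/α while Km is unchanged: Km,app = 0.0946 µM, Vmax,app = 77.8 μM/s.
v = Vmax,app·[S]/(Km,app + [S]) = 77.8 × 0.172/(0.0946 + 0.172) = 50.2 μM/s.

50.2 μM/s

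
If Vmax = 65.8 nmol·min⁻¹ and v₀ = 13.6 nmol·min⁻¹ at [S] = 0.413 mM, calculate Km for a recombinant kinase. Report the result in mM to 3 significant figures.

1.59 mM

From v = Vmax[S]/(Km+[S]), Km = [S](Vmax − v)/v.
Km = 0.413 × (65.8 − 13.6) / 13.6 = 21.56/13.6 = 1.59 mM.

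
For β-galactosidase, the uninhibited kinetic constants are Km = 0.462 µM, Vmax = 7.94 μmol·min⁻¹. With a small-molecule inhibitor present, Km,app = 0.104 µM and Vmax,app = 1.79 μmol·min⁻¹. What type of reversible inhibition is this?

uncompetitive

Both Km and Vmax decrease by the same factor (~4.44-fold) — characteristic of uncompetitive inhibition.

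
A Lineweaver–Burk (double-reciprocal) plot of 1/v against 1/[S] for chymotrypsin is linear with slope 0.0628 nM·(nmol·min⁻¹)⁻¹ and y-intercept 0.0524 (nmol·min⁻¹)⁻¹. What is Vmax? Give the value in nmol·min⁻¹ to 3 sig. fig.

The y-intercept of a Lineweaver–Burk plot equals 1/Vmax, so Vmax = 1/0.0524 = 19.1 nmol·min⁻¹.

19.1 nmol·min⁻¹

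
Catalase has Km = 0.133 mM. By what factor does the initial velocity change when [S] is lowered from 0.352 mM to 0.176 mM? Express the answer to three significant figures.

0.785

The fractional saturations are [S]/(Km+[S]) = 0.352/0.4850 = 0.7258 and 0.176/0.3090 = 0.5696.
v₂/v₁ is just their ratio: 0.5696/0.7258 = 0.785.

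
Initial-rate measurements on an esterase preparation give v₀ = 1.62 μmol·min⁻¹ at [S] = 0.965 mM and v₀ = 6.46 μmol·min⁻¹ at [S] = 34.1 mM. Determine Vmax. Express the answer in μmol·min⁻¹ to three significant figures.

From v = Vmax[S]/(Km+[S]), each point gives Vmax = v(Km+[S])/[S].
Equating: 1.62(Km+0.965)/0.965 = 6.46(Km+34.1)/34.1.
1.679·Km + 1.62 = 0.1894·Km + 6.46, so (1.679 − 0.1894)·Km = 6.46 − 1.62.
Km = 4.840/1.489 = 3.25 mM; then Vmax = 1.62(3.25+0.965)/0.965 = 7.08 μmol·min⁻¹.

7.08 μmol·min⁻¹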